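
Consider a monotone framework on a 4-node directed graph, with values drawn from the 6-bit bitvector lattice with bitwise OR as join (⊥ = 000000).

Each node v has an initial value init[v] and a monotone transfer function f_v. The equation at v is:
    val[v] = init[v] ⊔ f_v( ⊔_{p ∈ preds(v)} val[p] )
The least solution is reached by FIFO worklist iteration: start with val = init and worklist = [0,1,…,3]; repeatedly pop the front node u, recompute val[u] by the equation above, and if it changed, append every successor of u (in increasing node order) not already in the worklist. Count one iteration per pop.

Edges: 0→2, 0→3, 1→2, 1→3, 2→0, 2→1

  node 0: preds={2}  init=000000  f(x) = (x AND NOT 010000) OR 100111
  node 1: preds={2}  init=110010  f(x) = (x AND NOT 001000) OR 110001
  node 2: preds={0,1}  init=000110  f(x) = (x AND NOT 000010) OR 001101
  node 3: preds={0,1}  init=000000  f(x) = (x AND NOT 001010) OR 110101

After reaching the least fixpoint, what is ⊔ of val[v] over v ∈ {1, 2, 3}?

111111

Iteration log — 8 steps:
  step 1. node 0  ⊔preds=000110  new=100111  old=000000  +wl: 
  step 2. node 1  ⊔preds=000110  new=110111  old=110010  +wl: 
  step 3. node 2  ⊔preds=110111  new=111111  old=000110  +wl: 0,1
  step 4. node 3  ⊔preds=110111  new=110101  old=000000  +wl: 
  step 5. node 0  ⊔preds=111111  new=101111  old=100111  +wl: 2,3
  step 6. node 1  ⊔preds=111111  new=110111  stable
  step 7. node 2  ⊔preds=111111  new=111111  stable
  step 8. node 3  ⊔preds=111111  new=110101  stable

Least fixpoint reached:
  node 0: 101111
  node 1: 110111
  node 2: 111111
  node 3: 110101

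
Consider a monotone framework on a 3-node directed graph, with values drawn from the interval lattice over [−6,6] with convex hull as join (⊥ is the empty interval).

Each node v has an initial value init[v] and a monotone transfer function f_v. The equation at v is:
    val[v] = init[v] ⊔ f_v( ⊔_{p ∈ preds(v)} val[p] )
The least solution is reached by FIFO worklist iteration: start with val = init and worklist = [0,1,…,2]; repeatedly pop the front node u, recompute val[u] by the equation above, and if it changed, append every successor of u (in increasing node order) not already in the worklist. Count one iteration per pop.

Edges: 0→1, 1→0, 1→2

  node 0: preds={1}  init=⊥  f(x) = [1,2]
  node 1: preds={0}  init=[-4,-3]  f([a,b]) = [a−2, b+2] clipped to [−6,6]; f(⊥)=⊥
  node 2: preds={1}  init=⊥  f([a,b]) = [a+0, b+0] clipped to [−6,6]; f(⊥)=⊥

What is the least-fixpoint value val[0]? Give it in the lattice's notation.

[1,2]

Trace (4 dequeues):
  [1] u=0 | in [-4,-3] | out [1,2] | prev ⊥ | push {}
  [2] u=1 | in [1,2] | out [-4,4] | prev [-4,-3] | push {0}
  [3] u=2 | in [-4,4] | out [-4,4] | prev ⊥ | push {}
  [4] u=0 | in [-4,4] | out [1,2] | ==

Converged values:
  [0] [1,2]
  [1] [-4,4]
  [2] [-4,4]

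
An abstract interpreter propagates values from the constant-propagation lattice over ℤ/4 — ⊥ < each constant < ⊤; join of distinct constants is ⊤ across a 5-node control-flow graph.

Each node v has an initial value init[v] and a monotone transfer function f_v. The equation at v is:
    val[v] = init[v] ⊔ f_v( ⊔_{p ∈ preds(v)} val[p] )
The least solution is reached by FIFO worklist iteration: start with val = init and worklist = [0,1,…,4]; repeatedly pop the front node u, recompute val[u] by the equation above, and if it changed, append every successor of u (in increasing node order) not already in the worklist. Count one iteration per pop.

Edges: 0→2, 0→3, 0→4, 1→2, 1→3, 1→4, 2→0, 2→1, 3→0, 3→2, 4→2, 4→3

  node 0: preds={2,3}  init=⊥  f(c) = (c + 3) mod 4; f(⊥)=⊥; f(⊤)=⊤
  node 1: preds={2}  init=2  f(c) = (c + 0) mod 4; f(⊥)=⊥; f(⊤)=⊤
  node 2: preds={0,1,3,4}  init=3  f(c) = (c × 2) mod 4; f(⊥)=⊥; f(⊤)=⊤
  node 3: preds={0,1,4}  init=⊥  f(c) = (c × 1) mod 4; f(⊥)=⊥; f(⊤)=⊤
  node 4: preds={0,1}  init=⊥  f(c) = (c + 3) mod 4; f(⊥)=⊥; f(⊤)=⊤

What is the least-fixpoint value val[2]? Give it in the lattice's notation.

Iteration log — 10 steps:
  step 1. node 0  ⊔preds=3  new=2  old=⊥  +wl: 
  step 2. node 1  ⊔preds=3  new=⊤  old=2  +wl: 
  step 3. node 2  ⊔preds=⊤  new=⊤  old=3  +wl: 0,1
  step 4. node 3  ⊔preds=⊤  new=⊤  old=⊥  +wl: 2
  step 5. node 4  ⊔preds=⊤  new=⊤  old=⊥  +wl: 3
  step 6. node 0  ⊔preds=⊤  new=⊤  old=2  +wl: 4
  step 7. node 1  ⊔preds=⊤  new=⊤  stable
  step 8. node 2  ⊔preds=⊤  new=⊤  stable
  step 9. node 3  ⊔preds=⊤  new=⊤  stable
  step 10. node 4  ⊔preds=⊤  new=⊤  stable

Least fixpoint reached:
  node 0: ⊤
  node 1: ⊤
  node 2: ⊤
  node 3: ⊤
  node 4: ⊤

⊤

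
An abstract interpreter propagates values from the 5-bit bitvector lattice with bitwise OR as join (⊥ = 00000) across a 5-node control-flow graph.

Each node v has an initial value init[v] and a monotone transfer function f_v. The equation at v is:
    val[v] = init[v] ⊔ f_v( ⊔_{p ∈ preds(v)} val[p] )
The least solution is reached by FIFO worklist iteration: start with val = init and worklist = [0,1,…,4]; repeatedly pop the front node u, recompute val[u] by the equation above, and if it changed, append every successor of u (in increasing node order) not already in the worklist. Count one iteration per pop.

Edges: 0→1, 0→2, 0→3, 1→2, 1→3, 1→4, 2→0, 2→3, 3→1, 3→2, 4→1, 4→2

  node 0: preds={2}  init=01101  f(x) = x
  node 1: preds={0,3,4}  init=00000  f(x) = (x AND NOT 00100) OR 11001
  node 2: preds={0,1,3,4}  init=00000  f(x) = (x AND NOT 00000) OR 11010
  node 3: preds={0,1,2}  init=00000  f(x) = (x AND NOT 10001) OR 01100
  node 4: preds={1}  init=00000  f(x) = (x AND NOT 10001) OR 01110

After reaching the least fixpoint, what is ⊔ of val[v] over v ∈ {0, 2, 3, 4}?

11111

Trace (10 dequeues):
  [1] u=0 | in 00000 | out 01101 | ==
  [2] u=1 | in 01101 | out 11001 | prev 00000 | push {}
  [3] u=2 | in 11101 | out 11111 | prev 00000 | push {0}
  [4] u=3 | in 11111 | out 01110 | prev 00000 | push {1,2}
  [5] u=4 | in 11001 | out 01110 | prev 00000 | push {}
  [6] u=0 | in 11111 | out 11111 | prev 01101 | push {3}
  [7] u=1 | in 11111 | out 11011 | prev 11001 | push {4}
  [8] u=2 | in 11111 | out 11111 | ==
  [9] u=3 | in 11111 | out 01110 | ==
  [10] u=4 | in 11011 | out 01110 | ==

Converged values:
  [0] 11111
  [1] 11011
  [2] 11111
  [3] 01110
  [4] 01110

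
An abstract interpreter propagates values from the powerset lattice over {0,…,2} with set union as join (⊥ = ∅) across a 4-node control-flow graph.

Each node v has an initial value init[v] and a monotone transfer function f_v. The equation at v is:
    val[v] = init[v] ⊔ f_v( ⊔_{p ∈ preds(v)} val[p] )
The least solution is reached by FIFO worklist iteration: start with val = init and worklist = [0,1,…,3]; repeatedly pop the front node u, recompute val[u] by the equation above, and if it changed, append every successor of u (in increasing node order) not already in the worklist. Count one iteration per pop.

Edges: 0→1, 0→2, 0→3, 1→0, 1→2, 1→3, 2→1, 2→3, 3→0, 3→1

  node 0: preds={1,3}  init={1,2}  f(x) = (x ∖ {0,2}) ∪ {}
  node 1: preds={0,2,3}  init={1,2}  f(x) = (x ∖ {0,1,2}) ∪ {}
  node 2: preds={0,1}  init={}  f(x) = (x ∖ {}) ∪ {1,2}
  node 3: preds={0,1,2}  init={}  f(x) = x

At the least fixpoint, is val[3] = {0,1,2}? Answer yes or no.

Worklist (6 pops):
  #1 pop 0: in={1,2} → {1,2} (no change)
  #2 pop 1: in={1,2} → {1,2} (no change)
  #3 pop 2: in={1,2} → {1,2} (was {}); enqueue [1]
  #4 pop 3: in={1,2} → {1,2} (was {}); enqueue [0]
  #5 pop 1: in={1,2} → {1,2} (no change)
  #6 pop 0: in={1,2} → {1,2} (no change)

Fixpoint:
  val[0] = {1,2}
  val[1] = {1,2}
  val[2] = {1,2}
  val[3] = {1,2}

no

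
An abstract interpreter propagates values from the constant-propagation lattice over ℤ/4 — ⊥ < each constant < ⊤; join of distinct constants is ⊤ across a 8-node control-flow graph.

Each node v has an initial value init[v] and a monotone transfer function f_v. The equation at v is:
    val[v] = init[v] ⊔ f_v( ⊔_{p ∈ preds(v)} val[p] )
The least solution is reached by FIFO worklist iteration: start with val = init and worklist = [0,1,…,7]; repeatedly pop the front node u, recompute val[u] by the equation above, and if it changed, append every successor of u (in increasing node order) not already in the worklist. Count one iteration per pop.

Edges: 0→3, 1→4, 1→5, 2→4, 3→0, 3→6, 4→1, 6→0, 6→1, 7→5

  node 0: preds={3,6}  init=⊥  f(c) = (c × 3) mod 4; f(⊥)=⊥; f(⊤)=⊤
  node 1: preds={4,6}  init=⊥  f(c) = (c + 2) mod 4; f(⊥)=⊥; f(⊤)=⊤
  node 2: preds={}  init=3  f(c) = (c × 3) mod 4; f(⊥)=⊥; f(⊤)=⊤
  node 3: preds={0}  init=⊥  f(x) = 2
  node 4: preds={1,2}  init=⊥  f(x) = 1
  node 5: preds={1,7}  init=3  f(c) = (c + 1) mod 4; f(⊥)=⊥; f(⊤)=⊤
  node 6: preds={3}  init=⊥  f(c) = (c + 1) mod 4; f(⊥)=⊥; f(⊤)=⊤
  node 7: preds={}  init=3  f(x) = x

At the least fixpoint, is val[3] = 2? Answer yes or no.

yes

Iteration log — 13 steps:
  step 1. node 0  ⊔preds=⊥  new=⊥  stable
  step 2. node 1  ⊔preds=⊥  new=⊥  stable
  step 3. node 2  ⊔preds=⊥  new=3  stable
  step 4. node 3  ⊔preds=⊥  new=2  old=⊥  +wl: 0
  step 5. node 4  ⊔preds=3  new=1  old=⊥  +wl: 1
  step 6. node 5  ⊔preds=3  new=⊤  old=3  +wl: 
  step 7. node 6  ⊔preds=2  new=3  old=⊥  +wl: 
  step 8. node 7  ⊔preds=⊥  new=3  stable
  step 9. node 0  ⊔preds=⊤  new=⊤  old=⊥  +wl: 3
  step 10. node 1  ⊔preds=⊤  new=⊤  old=⊥  +wl: 4,5
  step 11. node 3  ⊔preds=⊤  new=2  stable
  step 12. node 4  ⊔preds=⊤  new=1  stable
  step 13. node 5  ⊔preds=⊤  new=⊤  stable

Least fixpoint reached:
  node 0: ⊤
  node 1: ⊤
  node 2: 3
  node 3: 2
  node 4: 1
  node 5: ⊤
  node 6: 3
  node 7: 3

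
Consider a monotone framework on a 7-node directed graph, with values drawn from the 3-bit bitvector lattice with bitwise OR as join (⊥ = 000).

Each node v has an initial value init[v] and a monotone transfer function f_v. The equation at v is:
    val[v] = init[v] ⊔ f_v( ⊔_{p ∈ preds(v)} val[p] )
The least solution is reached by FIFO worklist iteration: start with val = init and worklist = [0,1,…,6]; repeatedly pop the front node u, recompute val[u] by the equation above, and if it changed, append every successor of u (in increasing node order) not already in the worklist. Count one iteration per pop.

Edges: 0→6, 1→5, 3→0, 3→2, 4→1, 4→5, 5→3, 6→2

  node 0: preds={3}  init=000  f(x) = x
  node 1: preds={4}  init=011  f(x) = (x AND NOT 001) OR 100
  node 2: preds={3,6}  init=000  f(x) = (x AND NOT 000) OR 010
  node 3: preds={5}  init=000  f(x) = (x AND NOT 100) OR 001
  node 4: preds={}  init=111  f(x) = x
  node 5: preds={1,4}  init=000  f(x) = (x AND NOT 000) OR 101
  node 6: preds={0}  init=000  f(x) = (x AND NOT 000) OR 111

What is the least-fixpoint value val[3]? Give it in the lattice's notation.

Iteration log — 14 steps:
  step 1. node 0  ⊔preds=000  new=000  stable
  step 2. node 1  ⊔preds=111  new=111  old=011  +wl: 
  step 3. node 2  ⊔preds=000  new=010  old=000  +wl: 
  step 4. node 3  ⊔preds=000  new=001  old=000  +wl: 0,2
  step 5. node 4  ⊔preds=000  new=111  stable
  step 6. node 5  ⊔preds=111  new=111  old=000  +wl: 3
  step 7. node 6  ⊔preds=000  new=111  old=000  +wl: 
  step 8. node 0  ⊔preds=001  new=001  old=000  +wl: 6
  step 9. node 2  ⊔preds=111  new=111  old=010  +wl: 
  step 10. node 3  ⊔preds=111  new=011  old=001  +wl: 0,2
  step 11. node 6  ⊔preds=001  new=111  stable
  step 12. node 0  ⊔preds=011  new=011  old=001  +wl: 6
  step 13. node 2  ⊔preds=111  new=111  stable
  step 14. node 6  ⊔preds=011  new=111  stable

Least fixpoint reached:
  node 0: 011
  node 1: 111
  node 2: 111
  node 3: 011
  node 4: 111
  node 5: 111
  node 6: 111

011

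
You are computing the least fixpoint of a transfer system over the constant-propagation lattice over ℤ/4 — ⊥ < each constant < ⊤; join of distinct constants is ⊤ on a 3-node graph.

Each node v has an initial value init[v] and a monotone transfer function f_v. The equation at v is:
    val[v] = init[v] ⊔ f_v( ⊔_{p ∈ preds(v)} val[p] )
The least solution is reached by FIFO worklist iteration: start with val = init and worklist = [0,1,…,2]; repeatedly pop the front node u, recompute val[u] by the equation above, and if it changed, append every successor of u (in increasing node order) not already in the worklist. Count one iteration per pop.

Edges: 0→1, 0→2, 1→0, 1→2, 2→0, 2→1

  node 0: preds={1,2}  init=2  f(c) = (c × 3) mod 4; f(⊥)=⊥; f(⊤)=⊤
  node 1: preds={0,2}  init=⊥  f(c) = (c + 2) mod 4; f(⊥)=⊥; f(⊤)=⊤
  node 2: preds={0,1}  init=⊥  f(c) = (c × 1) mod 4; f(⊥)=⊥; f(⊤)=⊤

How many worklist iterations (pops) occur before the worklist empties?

7

Trace (7 dequeues):
  [1] u=0 | in ⊥ | out 2 | ==
  [2] u=1 | in 2 | out 0 | prev ⊥ | push {0}
  [3] u=2 | in ⊤ | out ⊤ | prev ⊥ | push {1}
  [4] u=0 | in ⊤ | out ⊤ | prev 2 | push {2}
  [5] u=1 | in ⊤ | out ⊤ | prev 0 | push {0}
  [6] u=2 | in ⊤ | out ⊤ | ==
  [7] u=0 | in ⊤ | out ⊤ | ==

Converged values:
  [0] ⊤
  [1] ⊤
  [2] ⊤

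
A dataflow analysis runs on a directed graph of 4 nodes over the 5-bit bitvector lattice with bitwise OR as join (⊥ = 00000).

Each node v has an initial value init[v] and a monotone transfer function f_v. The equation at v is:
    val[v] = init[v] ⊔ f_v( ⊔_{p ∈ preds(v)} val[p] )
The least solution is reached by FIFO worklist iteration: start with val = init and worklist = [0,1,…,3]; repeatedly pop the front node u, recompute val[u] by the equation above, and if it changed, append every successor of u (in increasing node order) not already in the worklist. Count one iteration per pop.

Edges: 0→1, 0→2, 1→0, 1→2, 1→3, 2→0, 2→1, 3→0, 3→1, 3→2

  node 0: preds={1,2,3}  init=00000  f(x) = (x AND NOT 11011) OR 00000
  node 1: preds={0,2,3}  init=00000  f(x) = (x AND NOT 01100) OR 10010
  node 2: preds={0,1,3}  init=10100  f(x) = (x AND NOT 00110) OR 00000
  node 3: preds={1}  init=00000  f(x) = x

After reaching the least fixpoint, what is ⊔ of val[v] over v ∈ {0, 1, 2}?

10110

Trace (7 dequeues):
  [1] u=0 | in 10100 | out 00100 | prev 00000 | push {}
  [2] u=1 | in 10100 | out 10010 | prev 00000 | push {0}
  [3] u=2 | in 10110 | out 10100 | ==
  [4] u=3 | in 10010 | out 10010 | prev 00000 | push {1,2}
  [5] u=0 | in 10110 | out 00100 | ==
  [6] u=1 | in 10110 | out 10010 | ==
  [7] u=2 | in 10110 | out 10100 | ==

Converged values:
  [0] 00100
  [1] 10010
  [2] 10100
  [3] 10010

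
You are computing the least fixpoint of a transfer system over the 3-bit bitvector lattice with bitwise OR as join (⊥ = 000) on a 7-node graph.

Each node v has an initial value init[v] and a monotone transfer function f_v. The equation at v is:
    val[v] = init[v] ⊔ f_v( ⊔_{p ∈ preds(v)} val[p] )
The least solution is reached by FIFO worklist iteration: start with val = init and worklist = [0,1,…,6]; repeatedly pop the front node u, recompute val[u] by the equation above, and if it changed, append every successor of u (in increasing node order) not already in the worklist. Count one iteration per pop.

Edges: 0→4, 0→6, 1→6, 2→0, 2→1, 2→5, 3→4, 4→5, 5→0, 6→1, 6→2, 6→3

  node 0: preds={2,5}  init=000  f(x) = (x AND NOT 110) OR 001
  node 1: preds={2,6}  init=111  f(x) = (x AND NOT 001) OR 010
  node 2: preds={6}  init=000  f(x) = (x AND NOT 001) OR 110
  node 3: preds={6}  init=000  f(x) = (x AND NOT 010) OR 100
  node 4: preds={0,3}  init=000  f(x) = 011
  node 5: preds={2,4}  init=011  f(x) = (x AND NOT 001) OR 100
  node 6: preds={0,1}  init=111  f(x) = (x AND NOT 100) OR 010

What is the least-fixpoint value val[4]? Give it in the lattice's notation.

Trace (9 dequeues):
  [1] u=0 | in 011 | out 001 | prev 000 | push {}
  [2] u=1 | in 111 | out 111 | ==
  [3] u=2 | in 111 | out 110 | prev 000 | push {0,1}
  [4] u=3 | in 111 | out 101 | prev 000 | push {}
  [5] u=4 | in 101 | out 011 | prev 000 | push {}
  [6] u=5 | in 111 | out 111 | prev 011 | push {}
  [7] u=6 | in 111 | out 111 | ==
  [8] u=0 | in 111 | out 001 | ==
  [9] u=1 | in 111 | out 111 | ==

Converged values:
  [0] 001
  [1] 111
  [2] 110
  [3] 101
  [4] 011
  [5] 111
  [6] 111

011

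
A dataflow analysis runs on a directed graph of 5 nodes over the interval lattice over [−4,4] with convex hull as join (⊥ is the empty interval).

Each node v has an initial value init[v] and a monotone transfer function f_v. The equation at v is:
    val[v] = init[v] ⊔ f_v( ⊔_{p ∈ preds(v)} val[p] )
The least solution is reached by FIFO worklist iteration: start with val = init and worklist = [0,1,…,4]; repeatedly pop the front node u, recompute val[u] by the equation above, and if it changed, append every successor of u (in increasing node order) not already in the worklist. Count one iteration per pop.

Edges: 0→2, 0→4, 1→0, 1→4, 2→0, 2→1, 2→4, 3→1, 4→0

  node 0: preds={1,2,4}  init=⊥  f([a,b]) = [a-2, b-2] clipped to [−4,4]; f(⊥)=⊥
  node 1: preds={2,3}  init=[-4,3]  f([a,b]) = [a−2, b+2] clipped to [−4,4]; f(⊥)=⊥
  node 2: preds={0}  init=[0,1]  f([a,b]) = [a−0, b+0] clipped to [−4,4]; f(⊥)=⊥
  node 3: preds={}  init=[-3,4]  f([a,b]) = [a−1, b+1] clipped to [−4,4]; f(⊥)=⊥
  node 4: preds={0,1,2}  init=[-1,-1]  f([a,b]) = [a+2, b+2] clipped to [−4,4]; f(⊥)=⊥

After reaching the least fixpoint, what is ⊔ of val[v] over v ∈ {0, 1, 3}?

Iteration log — 11 steps:
  step 1. node 0  ⊔preds=[-4,3]  new=[-4,1]  old=⊥  +wl: 
  step 2. node 1  ⊔preds=[-3,4]  new=[-4,4]  old=[-4,3]  +wl: 0
  step 3. node 2  ⊔preds=[-4,1]  new=[-4,1]  old=[0,1]  +wl: 1
  step 4. node 3  ⊔preds=⊥  new=[-3,4]  stable
  step 5. node 4  ⊔preds=[-4,4]  new=[-2,4]  old=[-1,-1]  +wl: 
  step 6. node 0  ⊔preds=[-4,4]  new=[-4,2]  old=[-4,1]  +wl: 2,4
  step 7. node 1  ⊔preds=[-4,4]  new=[-4,4]  stable
  step 8. node 2  ⊔preds=[-4,2]  new=[-4,2]  old=[-4,1]  +wl: 0,1
  step 9. node 4  ⊔preds=[-4,4]  new=[-2,4]  stable
  step 10. node 0  ⊔preds=[-4,4]  new=[-4,2]  stable
  step 11. node 1  ⊔preds=[-4,4]  new=[-4,4]  stable

Least fixpoint reached:
  node 0: [-4,2]
  node 1: [-4,4]
  node 2: [-4,2]
  node 3: [-3,4]
  node 4: [-2,4]

[-4,4]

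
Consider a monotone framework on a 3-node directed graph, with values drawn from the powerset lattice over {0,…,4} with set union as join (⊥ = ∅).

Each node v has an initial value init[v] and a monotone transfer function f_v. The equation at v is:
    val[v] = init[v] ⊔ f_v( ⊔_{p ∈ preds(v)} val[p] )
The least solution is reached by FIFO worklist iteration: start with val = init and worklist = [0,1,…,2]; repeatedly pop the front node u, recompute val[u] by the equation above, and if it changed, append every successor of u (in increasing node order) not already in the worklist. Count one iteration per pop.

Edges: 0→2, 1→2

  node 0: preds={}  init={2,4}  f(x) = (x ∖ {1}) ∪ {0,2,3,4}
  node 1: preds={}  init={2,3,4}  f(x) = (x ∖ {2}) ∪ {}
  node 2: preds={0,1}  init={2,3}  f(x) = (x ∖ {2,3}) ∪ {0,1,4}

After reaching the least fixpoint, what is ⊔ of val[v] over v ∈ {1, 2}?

{0,1,2,3,4}

Worklist (3 pops):
  #1 pop 0: in={} → {0,2,3,4} (was {2,4}); enqueue []
  #2 pop 1: in={} → {2,3,4} (no change)
  #3 pop 2: in={0,2,3,4} → {0,1,2,3,4} (was {2,3}); enqueue []

Fixpoint:
  val[0] = {0,2,3,4}
  val[1] = {2,3,4}
  val[2] = {0,1,2,3,4}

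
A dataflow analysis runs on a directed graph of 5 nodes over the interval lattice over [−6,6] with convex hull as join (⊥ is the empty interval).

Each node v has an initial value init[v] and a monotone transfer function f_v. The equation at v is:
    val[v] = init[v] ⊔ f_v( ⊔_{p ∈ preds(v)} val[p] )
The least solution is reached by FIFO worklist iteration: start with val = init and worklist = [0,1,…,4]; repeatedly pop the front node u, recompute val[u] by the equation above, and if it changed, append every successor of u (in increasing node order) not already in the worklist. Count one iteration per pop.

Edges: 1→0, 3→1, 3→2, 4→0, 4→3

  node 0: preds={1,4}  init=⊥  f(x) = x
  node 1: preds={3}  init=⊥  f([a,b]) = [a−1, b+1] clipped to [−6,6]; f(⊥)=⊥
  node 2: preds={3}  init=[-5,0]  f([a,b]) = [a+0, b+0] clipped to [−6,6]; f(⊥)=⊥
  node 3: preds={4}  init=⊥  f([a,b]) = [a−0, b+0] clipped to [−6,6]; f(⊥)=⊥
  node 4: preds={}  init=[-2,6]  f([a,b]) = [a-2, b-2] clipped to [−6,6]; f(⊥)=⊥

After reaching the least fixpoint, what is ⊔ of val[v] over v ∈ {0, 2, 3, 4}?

[-5,6]

Worklist (8 pops):
  #1 pop 0: in=[-2,6] → [-2,6] (was ⊥); enqueue []
  #2 pop 1: in=⊥ → ⊥ (no change)
  #3 pop 2: in=⊥ → [-5,0] (no change)
  #4 pop 3: in=[-2,6] → [-2,6] (was ⊥); enqueue [1,2]
  #5 pop 4: in=⊥ → [-2,6] (no change)
  #6 pop 1: in=[-2,6] → [-3,6] (was ⊥); enqueue [0]
  #7 pop 2: in=[-2,6] → [-5,6] (was [-5,0]); enqueue []
  #8 pop 0: in=[-3,6] → [-3,6] (was [-2,6]); enqueue []

Fixpoint:
  val[0] = [-3,6]
  val[1] = [-3,6]
  val[2] = [-5,6]
  val[3] = [-2,6]
  val[4] = [-2,6]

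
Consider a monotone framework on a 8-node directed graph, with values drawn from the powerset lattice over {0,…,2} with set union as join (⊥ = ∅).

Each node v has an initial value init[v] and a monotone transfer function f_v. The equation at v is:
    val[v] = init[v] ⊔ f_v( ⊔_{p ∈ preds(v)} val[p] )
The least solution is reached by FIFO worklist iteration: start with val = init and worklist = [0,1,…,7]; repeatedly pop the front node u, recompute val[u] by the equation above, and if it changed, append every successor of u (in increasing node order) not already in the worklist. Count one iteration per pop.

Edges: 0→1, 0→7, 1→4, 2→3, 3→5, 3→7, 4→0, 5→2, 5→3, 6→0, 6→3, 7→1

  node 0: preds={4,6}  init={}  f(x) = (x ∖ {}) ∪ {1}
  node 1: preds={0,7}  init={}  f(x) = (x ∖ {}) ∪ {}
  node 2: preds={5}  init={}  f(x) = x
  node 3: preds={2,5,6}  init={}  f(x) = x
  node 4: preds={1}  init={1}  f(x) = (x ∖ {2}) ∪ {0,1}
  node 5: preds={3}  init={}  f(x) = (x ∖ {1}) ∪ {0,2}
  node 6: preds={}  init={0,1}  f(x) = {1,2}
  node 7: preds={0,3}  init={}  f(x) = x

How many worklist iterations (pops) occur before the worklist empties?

16

Trace (16 dequeues):
  [1] u=0 | in {0,1} | out {0,1} | prev {} | push {}
  [2] u=1 | in {0,1} | out {0,1} | prev {} | push {}
  [3] u=2 | in {} | out {} | ==
  [4] u=3 | in {0,1} | out {0,1} | prev {} | push {}
  [5] u=4 | in {0,1} | out {0,1} | prev {1} | push {0}
  [6] u=5 | in {0,1} | out {0,2} | prev {} | push {2,3}
  [7] u=6 | in {} | out {0,1,2} | prev {0,1} | push {}
  [8] u=7 | in {0,1} | out {0,1} | prev {} | push {1}
  [9] u=0 | in {0,1,2} | out {0,1,2} | prev {0,1} | push {7}
  [10] u=2 | in {0,2} | out {0,2} | prev {} | push {}
  [11] u=3 | in {0,1,2} | out {0,1,2} | prev {0,1} | push {5}
  [12] u=1 | in {0,1,2} | out {0,1,2} | prev {0,1} | push {4}
  [13] u=7 | in {0,1,2} | out {0,1,2} | prev {0,1} | push {1}
  [14] u=5 | in {0,1,2} | out {0,2} | ==
  [15] u=4 | in {0,1,2} | out {0,1} | ==
  [16] u=1 | in {0,1,2} | out {0,1,2} | ==

Converged values:
  [0] {0,1,2}
  [1] {0,1,2}
  [2] {0,2}
  [3] {0,1,2}
  [4] {0,1}
  [5] {0,2}
  [6] {0,1,2}
  [7] {0,1,2}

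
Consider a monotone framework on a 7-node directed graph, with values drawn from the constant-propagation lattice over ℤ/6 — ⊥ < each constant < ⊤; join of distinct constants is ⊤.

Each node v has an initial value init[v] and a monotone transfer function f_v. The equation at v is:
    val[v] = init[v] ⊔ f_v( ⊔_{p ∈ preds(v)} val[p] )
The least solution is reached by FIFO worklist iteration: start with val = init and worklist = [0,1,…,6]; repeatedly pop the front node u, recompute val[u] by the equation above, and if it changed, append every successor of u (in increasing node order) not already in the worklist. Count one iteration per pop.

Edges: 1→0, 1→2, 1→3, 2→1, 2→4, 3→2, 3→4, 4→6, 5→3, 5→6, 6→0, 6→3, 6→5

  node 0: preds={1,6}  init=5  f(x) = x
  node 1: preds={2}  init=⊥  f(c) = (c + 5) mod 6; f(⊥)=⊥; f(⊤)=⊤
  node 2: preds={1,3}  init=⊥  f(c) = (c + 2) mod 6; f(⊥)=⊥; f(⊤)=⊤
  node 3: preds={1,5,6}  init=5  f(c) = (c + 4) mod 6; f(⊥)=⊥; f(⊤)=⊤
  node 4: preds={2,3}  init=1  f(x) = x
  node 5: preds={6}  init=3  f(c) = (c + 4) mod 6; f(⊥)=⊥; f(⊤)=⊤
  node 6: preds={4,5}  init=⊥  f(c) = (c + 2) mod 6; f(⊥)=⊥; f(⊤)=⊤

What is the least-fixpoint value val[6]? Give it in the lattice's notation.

⊤

Trace (18 dequeues):
  [1] u=0 | in ⊥ | out 5 | ==
  [2] u=1 | in ⊥ | out ⊥ | ==
  [3] u=2 | in 5 | out 1 | prev ⊥ | push {1}
  [4] u=3 | in 3 | out ⊤ | prev 5 | push {2}
  [5] u=4 | in ⊤ | out ⊤ | prev 1 | push {}
  [6] u=5 | in ⊥ | out 3 | ==
  [7] u=6 | in ⊤ | out ⊤ | prev ⊥ | push {0,3,5}
  [8] u=1 | in 1 | out 0 | prev ⊥ | push {}
  [9] u=2 | in ⊤ | out ⊤ | prev 1 | push {1,4}
  [10] u=0 | in ⊤ | out ⊤ | prev 5 | push {}
  [11] u=3 | in ⊤ | out ⊤ | ==
  [12] u=5 | in ⊤ | out ⊤ | prev 3 | push {3,6}
  [13] u=1 | in ⊤ | out ⊤ | prev 0 | push {0,2}
  [14] u=4 | in ⊤ | out ⊤ | ==
  [15] u=3 | in ⊤ | out ⊤ | ==
  [16] u=6 | in ⊤ | out ⊤ | ==
  [17] u=0 | in ⊤ | out ⊤ | ==
  [18] u=2 | in ⊤ | out ⊤ | ==

Converged values:
  [0] ⊤
  [1] ⊤
  [2] ⊤
  [3] ⊤
  [4] ⊤
  [5] ⊤
  [6] ⊤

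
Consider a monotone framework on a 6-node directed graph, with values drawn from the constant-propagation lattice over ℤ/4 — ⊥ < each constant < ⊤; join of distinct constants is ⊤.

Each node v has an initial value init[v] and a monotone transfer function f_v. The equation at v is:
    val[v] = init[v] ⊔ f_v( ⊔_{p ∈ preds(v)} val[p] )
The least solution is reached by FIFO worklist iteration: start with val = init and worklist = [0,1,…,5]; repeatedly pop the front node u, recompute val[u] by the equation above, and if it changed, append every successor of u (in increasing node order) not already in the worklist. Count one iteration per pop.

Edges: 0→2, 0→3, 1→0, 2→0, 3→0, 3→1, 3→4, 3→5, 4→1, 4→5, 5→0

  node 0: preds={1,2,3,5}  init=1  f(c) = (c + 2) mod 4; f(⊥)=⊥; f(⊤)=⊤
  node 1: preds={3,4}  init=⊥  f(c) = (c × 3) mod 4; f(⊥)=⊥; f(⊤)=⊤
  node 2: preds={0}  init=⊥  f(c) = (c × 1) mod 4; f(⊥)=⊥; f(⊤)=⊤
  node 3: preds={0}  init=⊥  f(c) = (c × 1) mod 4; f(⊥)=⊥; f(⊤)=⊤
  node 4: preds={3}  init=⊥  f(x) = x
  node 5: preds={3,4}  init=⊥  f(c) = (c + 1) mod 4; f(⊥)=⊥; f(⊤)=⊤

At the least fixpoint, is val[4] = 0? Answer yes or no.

no

Worklist (16 pops):
  #1 pop 0: in=⊥ → 1 (no change)
  #2 pop 1: in=⊥ → ⊥ (no change)
  #3 pop 2: in=1 → 1 (was ⊥); enqueue [0]
  #4 pop 3: in=1 → 1 (was ⊥); enqueue [1]
  #5 pop 4: in=1 → 1 (was ⊥); enqueue []
  #6 pop 5: in=1 → 2 (was ⊥); enqueue []
  #7 pop 0: in=⊤ → ⊤ (was 1); enqueue [2,3]
  #8 pop 1: in=1 → 3 (was ⊥); enqueue [0]
  #9 pop 2: in=⊤ → ⊤ (was 1); enqueue []
  #10 pop 3: in=⊤ → ⊤ (was 1); enqueue [1,4,5]
  #11 pop 0: in=⊤ → ⊤ (no change)
  #12 pop 1: in=⊤ → ⊤ (was 3); enqueue [0]
  #13 pop 4: in=⊤ → ⊤ (was 1); enqueue [1]
  #14 pop 5: in=⊤ → ⊤ (was 2); enqueue []
  #15 pop 0: in=⊤ → ⊤ (no change)
  #16 pop 1: in=⊤ → ⊤ (no change)

Fixpoint:
  val[0] = ⊤
  val[1] = ⊤
  val[2] = ⊤
  val[3] = ⊤
  val[4] = ⊤
  val[5] = ⊤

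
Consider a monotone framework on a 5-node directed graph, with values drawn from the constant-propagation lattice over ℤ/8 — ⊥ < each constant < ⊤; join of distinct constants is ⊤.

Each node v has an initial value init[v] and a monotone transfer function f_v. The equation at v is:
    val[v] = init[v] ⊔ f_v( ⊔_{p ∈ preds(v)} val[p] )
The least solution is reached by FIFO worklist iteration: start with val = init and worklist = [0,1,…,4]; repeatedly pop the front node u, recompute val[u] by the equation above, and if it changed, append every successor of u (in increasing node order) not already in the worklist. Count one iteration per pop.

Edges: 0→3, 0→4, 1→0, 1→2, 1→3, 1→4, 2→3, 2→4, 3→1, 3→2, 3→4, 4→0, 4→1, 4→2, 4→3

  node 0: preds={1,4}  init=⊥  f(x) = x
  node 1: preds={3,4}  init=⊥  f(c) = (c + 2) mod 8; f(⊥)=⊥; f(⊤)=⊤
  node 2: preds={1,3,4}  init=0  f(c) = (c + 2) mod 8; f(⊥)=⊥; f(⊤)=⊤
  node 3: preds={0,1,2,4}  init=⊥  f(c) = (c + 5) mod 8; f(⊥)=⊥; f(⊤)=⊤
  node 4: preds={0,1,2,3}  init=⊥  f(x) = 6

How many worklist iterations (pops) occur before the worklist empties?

12

Worklist (12 pops):
  #1 pop 0: in=⊥ → ⊥ (no change)
  #2 pop 1: in=⊥ → ⊥ (no change)
  #3 pop 2: in=⊥ → 0 (no change)
  #4 pop 3: in=0 → 5 (was ⊥); enqueue [1,2]
  #5 pop 4: in=⊤ → 6 (was ⊥); enqueue [0,3]
  #6 pop 1: in=⊤ → ⊤ (was ⊥); enqueue [4]
  #7 pop 2: in=⊤ → ⊤ (was 0); enqueue []
  #8 pop 0: in=⊤ → ⊤ (was ⊥); enqueue []
  #9 pop 3: in=⊤ → ⊤ (was 5); enqueue [1,2]
  #10 pop 4: in=⊤ → 6 (no change)
  #11 pop 1: in=⊤ → ⊤ (no change)
  #12 pop 2: in=⊤ → ⊤ (no change)

Fixpoint:
  val[0] = ⊤
  val[1] = ⊤
  val[2] = ⊤
  val[3] = ⊤
  val[4] = 6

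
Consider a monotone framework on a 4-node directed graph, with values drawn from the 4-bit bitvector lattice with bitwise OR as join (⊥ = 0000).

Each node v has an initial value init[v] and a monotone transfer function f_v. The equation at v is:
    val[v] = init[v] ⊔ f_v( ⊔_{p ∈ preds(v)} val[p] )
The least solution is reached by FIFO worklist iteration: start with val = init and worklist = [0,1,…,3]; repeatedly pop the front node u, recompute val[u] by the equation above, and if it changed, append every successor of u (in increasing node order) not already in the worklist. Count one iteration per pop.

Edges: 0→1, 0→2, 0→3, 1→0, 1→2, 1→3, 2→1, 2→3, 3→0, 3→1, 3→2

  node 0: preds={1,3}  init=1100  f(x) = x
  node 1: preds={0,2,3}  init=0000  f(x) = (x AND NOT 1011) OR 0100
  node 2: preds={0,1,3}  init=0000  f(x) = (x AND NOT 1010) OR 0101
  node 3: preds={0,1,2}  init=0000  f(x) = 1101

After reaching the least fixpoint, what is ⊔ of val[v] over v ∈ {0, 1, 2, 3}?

Worklist (8 pops):
  #1 pop 0: in=0000 → 1100 (no change)
  #2 pop 1: in=1100 → 0100 (was 0000); enqueue [0]
  #3 pop 2: in=1100 → 0101 (was 0000); enqueue [1]
  #4 pop 3: in=1101 → 1101 (was 0000); enqueue [2]
  #5 pop 0: in=1101 → 1101 (was 1100); enqueue [3]
  #6 pop 1: in=1101 → 0100 (no change)
  #7 pop 2: in=1101 → 0101 (no change)
  #8 pop 3: in=1101 → 1101 (no change)

Fixpoint:
  val[0] = 1101
  val[1] = 0100
  val[2] = 0101
  val[3] = 1101

1101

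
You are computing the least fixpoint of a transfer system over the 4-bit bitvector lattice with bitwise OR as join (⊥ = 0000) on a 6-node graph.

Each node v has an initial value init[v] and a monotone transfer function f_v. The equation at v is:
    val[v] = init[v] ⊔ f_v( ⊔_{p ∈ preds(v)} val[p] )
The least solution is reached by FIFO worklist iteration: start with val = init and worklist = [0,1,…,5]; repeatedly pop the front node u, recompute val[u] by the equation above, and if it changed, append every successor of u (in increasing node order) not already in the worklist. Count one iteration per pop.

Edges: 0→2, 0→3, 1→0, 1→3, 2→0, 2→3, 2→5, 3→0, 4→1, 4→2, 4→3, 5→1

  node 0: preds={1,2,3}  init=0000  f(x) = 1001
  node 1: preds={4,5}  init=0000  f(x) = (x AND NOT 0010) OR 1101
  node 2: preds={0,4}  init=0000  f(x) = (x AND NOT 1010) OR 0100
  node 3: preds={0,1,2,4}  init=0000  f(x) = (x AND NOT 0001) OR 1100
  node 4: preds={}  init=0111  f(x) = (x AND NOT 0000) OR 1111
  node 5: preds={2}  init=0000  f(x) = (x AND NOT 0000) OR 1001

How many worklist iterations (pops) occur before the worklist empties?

Worklist (10 pops):
  #1 pop 0: in=0000 → 1001 (was 0000); enqueue []
  #2 pop 1: in=0111 → 1101 (was 0000); enqueue [0]
  #3 pop 2: in=1111 → 0101 (was 0000); enqueue []
  #4 pop 3: in=1111 → 1110 (was 0000); enqueue []
  #5 pop 4: in=0000 → 1111 (was 0111); enqueue [1,2,3]
  #6 pop 5: in=0101 → 1101 (was 0000); enqueue []
  #7 pop 0: in=1111 → 1001 (no change)
  #8 pop 1: in=1111 → 1101 (no change)
  #9 pop 2: in=1111 → 0101 (no change)
  #10 pop 3: in=1111 → 1110 (no change)

Fixpoint:
  val[0] = 1001
  val[1] = 1101
  val[2] = 0101
  val[3] = 1110
  val[4] = 1111
  val[5] = 1101

10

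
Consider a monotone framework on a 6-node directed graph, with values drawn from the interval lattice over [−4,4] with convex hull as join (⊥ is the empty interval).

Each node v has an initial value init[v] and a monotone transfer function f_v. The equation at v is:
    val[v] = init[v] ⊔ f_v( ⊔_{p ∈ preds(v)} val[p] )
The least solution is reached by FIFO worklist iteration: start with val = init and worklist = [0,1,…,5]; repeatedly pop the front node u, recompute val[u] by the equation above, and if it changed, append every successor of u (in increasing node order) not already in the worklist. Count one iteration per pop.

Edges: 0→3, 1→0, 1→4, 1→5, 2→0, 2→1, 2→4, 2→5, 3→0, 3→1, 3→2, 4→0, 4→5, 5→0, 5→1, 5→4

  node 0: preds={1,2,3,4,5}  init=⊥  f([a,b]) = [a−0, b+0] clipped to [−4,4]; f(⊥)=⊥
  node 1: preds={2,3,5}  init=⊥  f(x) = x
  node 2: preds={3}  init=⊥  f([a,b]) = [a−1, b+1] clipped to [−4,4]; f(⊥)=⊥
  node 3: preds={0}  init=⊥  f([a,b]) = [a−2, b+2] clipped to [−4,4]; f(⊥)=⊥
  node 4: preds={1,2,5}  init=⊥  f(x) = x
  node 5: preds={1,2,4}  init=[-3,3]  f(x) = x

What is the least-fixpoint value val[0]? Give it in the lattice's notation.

Iteration log — 16 steps:
  step 1. node 0  ⊔preds=[-3,3]  new=[-3,3]  old=⊥  +wl: 
  step 2. node 1  ⊔preds=[-3,3]  new=[-3,3]  old=⊥  +wl: 0
  step 3. node 2  ⊔preds=⊥  new=⊥  stable
  step 4. node 3  ⊔preds=[-3,3]  new=[-4,4]  old=⊥  +wl: 1,2
  step 5. node 4  ⊔preds=[-3,3]  new=[-3,3]  old=⊥  +wl: 
  step 6. node 5  ⊔preds=[-3,3]  new=[-3,3]  stable
  step 7. node 0  ⊔preds=[-4,4]  new=[-4,4]  old=[-3,3]  +wl: 3
  step 8. node 1  ⊔preds=[-4,4]  new=[-4,4]  old=[-3,3]  +wl: 0,4,5
  step 9. node 2  ⊔preds=[-4,4]  new=[-4,4]  old=⊥  +wl: 1
  step 10. node 3  ⊔preds=[-4,4]  new=[-4,4]  stable
  step 11. node 0  ⊔preds=[-4,4]  new=[-4,4]  stable
  step 12. node 4  ⊔preds=[-4,4]  new=[-4,4]  old=[-3,3]  +wl: 0
  step 13. node 5  ⊔preds=[-4,4]  new=[-4,4]  old=[-3,3]  +wl: 4
  step 14. node 1  ⊔preds=[-4,4]  new=[-4,4]  stable
  step 15. node 0  ⊔preds=[-4,4]  new=[-4,4]  stable
  step 16. node 4  ⊔preds=[-4,4]  new=[-4,4]  stable

Least fixpoint reached:
  node 0: [-4,4]
  node 1: [-4,4]
  node 2: [-4,4]
  node 3: [-4,4]
  node 4: [-4,4]
  node 5: [-4,4]

[-4,4]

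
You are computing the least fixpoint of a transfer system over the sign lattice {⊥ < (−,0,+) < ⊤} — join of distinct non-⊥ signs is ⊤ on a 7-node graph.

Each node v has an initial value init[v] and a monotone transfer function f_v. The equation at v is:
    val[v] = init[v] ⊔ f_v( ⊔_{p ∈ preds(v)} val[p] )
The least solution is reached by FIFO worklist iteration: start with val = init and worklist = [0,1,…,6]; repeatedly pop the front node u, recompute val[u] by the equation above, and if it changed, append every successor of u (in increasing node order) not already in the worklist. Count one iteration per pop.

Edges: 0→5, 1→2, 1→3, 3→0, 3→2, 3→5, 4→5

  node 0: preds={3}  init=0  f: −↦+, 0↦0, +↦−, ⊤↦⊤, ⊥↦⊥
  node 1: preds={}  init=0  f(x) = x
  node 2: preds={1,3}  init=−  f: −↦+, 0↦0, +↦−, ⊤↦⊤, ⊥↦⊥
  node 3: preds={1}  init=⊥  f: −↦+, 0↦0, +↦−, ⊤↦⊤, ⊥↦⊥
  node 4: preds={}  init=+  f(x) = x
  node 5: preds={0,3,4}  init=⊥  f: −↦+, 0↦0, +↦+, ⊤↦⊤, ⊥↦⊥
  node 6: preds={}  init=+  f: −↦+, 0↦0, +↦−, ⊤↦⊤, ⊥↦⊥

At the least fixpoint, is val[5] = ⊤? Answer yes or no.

Trace (9 dequeues):
  [1] u=0 | in ⊥ | out 0 | ==
  [2] u=1 | in ⊥ | out 0 | ==
  [3] u=2 | in 0 | out ⊤ | prev − | push {}
  [4] u=3 | in 0 | out 0 | prev ⊥ | push {0,2}
  [5] u=4 | in ⊥ | out + | ==
  [6] u=5 | in ⊤ | out ⊤ | prev ⊥ | push {}
  [7] u=6 | in ⊥ | out + | ==
  [8] u=0 | in 0 | out 0 | ==
  [9] u=2 | in 0 | out ⊤ | ==

Converged values:
  [0] 0
  [1] 0
  [2] ⊤
  [3] 0
  [4] +
  [5] ⊤
  [6] +

yes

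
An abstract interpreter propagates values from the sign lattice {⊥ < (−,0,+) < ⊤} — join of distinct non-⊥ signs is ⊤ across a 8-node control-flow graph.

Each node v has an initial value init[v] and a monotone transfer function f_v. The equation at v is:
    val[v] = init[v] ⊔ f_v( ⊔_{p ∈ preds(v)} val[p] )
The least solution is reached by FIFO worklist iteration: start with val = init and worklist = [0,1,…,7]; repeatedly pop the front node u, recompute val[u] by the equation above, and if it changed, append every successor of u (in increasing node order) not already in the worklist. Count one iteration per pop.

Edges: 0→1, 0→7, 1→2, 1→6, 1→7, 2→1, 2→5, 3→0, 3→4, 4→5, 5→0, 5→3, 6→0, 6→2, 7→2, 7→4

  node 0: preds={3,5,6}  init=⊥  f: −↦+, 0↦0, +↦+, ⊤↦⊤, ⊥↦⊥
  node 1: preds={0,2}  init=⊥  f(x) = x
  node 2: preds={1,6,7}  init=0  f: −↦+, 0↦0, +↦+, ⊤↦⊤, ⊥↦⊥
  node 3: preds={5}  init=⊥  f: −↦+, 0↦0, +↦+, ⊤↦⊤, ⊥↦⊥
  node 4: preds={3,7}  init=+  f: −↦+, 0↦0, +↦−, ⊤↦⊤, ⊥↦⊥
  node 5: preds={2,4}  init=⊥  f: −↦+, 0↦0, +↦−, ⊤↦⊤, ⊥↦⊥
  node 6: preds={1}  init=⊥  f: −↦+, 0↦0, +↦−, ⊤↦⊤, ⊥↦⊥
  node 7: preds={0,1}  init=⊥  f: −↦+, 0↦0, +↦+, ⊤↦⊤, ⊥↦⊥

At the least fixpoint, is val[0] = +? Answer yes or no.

no

Worklist (23 pops):
  #1 pop 0: in=⊥ → ⊥ (no change)
  #2 pop 1: in=0 → 0 (was ⊥); enqueue []
  #3 pop 2: in=0 → 0 (no change)
  #4 pop 3: in=⊥ → ⊥ (no change)
  #5 pop 4: in=⊥ → + (no change)
  #6 pop 5: in=⊤ → ⊤ (was ⊥); enqueue [0,3]
  #7 pop 6: in=0 → 0 (was ⊥); enqueue [2]
  #8 pop 7: in=0 → 0 (was ⊥); enqueue [4]
  #9 pop 0: in=⊤ → ⊤ (was ⊥); enqueue [1,7]
  #10 pop 3: in=⊤ → ⊤ (was ⊥); enqueue [0]
  #11 pop 2: in=0 → 0 (no change)
  #12 pop 4: in=⊤ → ⊤ (was +); enqueue [5]
  #13 pop 1: in=⊤ → ⊤ (was 0); enqueue [2,6]
  #14 pop 7: in=⊤ → ⊤ (was 0); enqueue [4]
  #15 pop 0: in=⊤ → ⊤ (no change)
  #16 pop 5: in=⊤ → ⊤ (no change)
  #17 pop 2: in=⊤ → ⊤ (was 0); enqueue [1,5]
  #18 pop 6: in=⊤ → ⊤ (was 0); enqueue [0,2]
  #19 pop 4: in=⊤ → ⊤ (no change)
  #20 pop 1: in=⊤ → ⊤ (no change)
  #21 pop 5: in=⊤ → ⊤ (no change)
  #22 pop 0: in=⊤ → ⊤ (no change)
  #23 pop 2: in=⊤ → ⊤ (no change)

Fixpoint:
  val[0] = ⊤
  val[1] = ⊤
  val[2] = ⊤
  val[3] = ⊤
  val[4] = ⊤
  val[5] = ⊤
  val[6] = ⊤
  val[7] = ⊤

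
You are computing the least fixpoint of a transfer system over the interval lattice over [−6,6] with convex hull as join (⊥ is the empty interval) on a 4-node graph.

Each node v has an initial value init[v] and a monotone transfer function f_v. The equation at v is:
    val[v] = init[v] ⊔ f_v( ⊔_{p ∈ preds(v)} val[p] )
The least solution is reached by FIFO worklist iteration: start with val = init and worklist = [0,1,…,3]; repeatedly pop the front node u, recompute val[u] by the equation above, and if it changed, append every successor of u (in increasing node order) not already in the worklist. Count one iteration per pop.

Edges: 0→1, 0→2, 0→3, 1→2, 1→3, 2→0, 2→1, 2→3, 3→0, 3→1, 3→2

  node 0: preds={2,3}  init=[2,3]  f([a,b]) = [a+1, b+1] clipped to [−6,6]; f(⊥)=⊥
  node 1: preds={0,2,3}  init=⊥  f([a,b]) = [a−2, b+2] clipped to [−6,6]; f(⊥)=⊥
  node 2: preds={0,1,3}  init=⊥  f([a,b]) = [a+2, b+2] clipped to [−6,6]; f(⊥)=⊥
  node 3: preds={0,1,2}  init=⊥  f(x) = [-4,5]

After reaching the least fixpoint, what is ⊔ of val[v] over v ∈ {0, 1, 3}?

Trace (10 dequeues):
  [1] u=0 | in ⊥ | out [2,3] | ==
  [2] u=1 | in [2,3] | out [0,5] | prev ⊥ | push {}
  [3] u=2 | in [0,5] | out [2,6] | prev ⊥ | push {0,1}
  [4] u=3 | in [0,6] | out [-4,5] | prev ⊥ | push {2}
  [5] u=0 | in [-4,6] | out [-3,6] | prev [2,3] | push {3}
  [6] u=1 | in [-4,6] | out [-6,6] | prev [0,5] | push {}
  [7] u=2 | in [-6,6] | out [-4,6] | prev [2,6] | push {0,1}
  [8] u=3 | in [-6,6] | out [-4,5] | ==
  [9] u=0 | in [-4,6] | out [-3,6] | ==
  [10] u=1 | in [-4,6] | out [-6,6] | ==

Converged values:
  [0] [-3,6]
  [1] [-6,6]
  [2] [-4,6]
  [3] [-4,5]

[-6,6]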